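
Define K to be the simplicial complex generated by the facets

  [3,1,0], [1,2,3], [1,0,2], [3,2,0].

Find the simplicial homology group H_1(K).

H_1 = 0.

Fix the vertex order 0 < 1 < 2 < 3 and write every simplex with vertices in increasing order. Then dim K = 2 and the simplices of K are:

  0-simplices (4): [0], [1], [2], [3]
  1-simplices (6): [0,1], [0,2], [0,3], [1,2], [1,3], [2,3]
  2-simplices (4): [0,1,2], [0,1,3], [0,2,3], [1,2,3]

giving chain groups C_0 ≅ Z^4, C_1 ≅ Z^6, C_2 ≅ Z^4.

∂_1: C_1 → C_0 sends each edge [p,q] (with p < q) to q − p.
The resulting 4×6 matrix has rank 3, and its Smith normal form has invariant factors (1,1,1).

Boundary ∂_2: C_2 → C_1 sends each 2-simplex [p,q,r] to [q,r] − [p,r] + [p,q]. For instance
  ∂[1,2,3] = [2,3] − [1,3] + [1,2],
  ∂[0,1,3] = [1,3] − [0,3] + [0,1].
As a 6×4 matrix over Z this has rank 3, with invariant factors (1,1,1).

Computing H_k = (kernel of ∂_k) / (image of ∂_{k+1}):

  H_1: rank ker ∂_1 − rank ∂_2 = (6 − 3) − 3 = 0, and the invariant factors of ∂_2 are all 1, so H_1 ≅ 0.

(K is a triangulation of the 2-sphere S^2.)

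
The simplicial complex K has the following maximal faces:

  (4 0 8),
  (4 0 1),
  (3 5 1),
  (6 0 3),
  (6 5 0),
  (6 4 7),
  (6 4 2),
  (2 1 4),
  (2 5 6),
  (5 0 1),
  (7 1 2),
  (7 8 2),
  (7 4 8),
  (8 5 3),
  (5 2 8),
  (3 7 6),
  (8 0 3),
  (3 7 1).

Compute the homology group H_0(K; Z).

H_0 ≅ Z.

Order the vertices as 0 < 1 < 2 < 3 < 4 < 5 < 6 < 7 < 8. Listing each simplex with vertices in this order, K has dimension 2 with simplices:

  0-simplices (9): [0], [1], [2], [3], [4], [5], [6], [7], [8]
  1-simplices (27): (27 of them)
  2-simplices (18): [0,1,4], [0,1,5], [0,3,6], [0,3,8], [0,4,8], [0,5,6], [1,2,4], [1,2,7], [1,3,5], [1,3,7], [2,4,6], [2,5,6], [2,5,8], [2,7,8], [3,5,8], [3,6,7], [4,6,7], [4,7,8]

Hence C_0 ≅ Z^9, C_1 ≅ Z^27, C_2 ≅ Z^18.

∂_1: C_1 → C_0 is given by ∂[p,q] = [q] − [p].
The 9×27 boundary matrix has rank 8 and Smith normal form diag(1,1,1,1,1,1,1,1).

The boundary map ∂_2: C_2 → C_1 acts by ∂[p,q,r] = [q,r] − [p,r] + [p,q]. For instance
  ∂[2,7,8] = [7,8] − [2,8] + [2,7],
  ∂[2,5,6] = [5,6] − [2,6] + [2,5].
As a 27×18 matrix over Z this has rank 18, with invariant factors (1,1,1,1,1,1,1,1,1,1,1,1,1,1,1,1,1,2).

From H_k ≅ ker(∂_k) / im(∂_{k+1}) we obtain:

  H_0: rank C_0 − rank ∂_1 = 9 − 8 = 1, and the invariant factors of ∂_1 are all 1, so H_0 = Z.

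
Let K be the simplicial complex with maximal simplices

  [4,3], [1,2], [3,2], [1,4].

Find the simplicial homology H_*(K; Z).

We work with the vertex ordering 1 < 2 < 3 < 4. The simplices of K, each written with vertices in increasing order, are:

  0-simplices (4): [1], [2], [3], [4]
  1-simplices (4): [1,2], [1,4], [2,3], [3,4]

so the chain groups are C_0 ≅ Z^4, C_1 ≅ Z^4.

The boundary map ∂_1: C_1 → C_0 maps an edge to its endpoints' difference, ∂[p,q] = q − p. For instance
  ∂[1,4] = [4] − [1].
As a 4×4 matrix over Z this has rank 3, with invariant factors (1,1,1).

Computing H_k = (kernel of ∂_k) / (image of ∂_{k+1}):

  H_0: rank C_0 − rank ∂_1 = 4 − 3 = 1, and the invariant factors of ∂_1 are all 1, so H_0 = Z.
  H_1: rank ker ∂_1 − rank ∂_2 = (4 − 3) − 0 = 1, and there is no ∂_2, so H_1 = Z.

As a check, the Euler characteristic is 4 − 4 = 0, which agrees with 1 − 1 = 0.

H_0 ≅ Z,  H_1 ≅ Z.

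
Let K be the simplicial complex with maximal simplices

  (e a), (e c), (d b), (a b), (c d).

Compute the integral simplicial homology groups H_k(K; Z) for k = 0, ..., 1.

K has 5 vertices, 5 edges.
rank ∂_0 = 0, rank ∂_1 = 4 ⇒ b_0 = 5 − 0 − 4 = 1; all invariant factors of ∂_1 are 1 so no torsion. So H_0 = Z.
rank ∂_1 = 4, rank ∂_2 = 0 ⇒ b_1 = 5 − 4 − 0 = 1. So H_1 = Z.

H_0 ≅ Z,  H_1 ≅ Z.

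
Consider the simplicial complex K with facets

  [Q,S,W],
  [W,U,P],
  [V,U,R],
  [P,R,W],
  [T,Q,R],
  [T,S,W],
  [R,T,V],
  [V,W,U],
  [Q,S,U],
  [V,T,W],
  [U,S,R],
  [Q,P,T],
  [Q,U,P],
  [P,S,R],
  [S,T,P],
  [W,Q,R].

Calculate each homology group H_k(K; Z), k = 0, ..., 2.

H_0 = Z,  H_1 = Z^2,  H_2 = Z.

Order the vertices as P < Q < R < S < T < U < V < W. Listing each simplex with vertices in this order, K has dimension 2 with simplices:

  0-simplices (8): P, Q, R, S, T, U, V, W
  1-simplices (24): PQ, PR, PS, PT, PU, PW, QR, QS, QT, QU, QW, RS, RT, RU, RV, RW, ST, SU, SW, TV, TW, UV, UW, VW
  2-simplices (16): PQT, PQU, PRS, PRW, PST, PUW, QRT, QRW, QSU, QSW, RSU, RTV, RUV, STW, TVW, UVW

Hence C_0 ≅ Z^8, C_1 ≅ Z^24, C_2 ≅ Z^16.

The boundary map ∂_1: C_1 → C_0 sends each edge [p,q] (with p < q) to q − p. For instance
  ∂QW = W − Q.
The resulting 8×24 matrix has rank 7, and its Smith normal form has invariant factors (1,1,1,1,1,1,1).

The boundary map ∂_2: C_2 → C_1 sends each 2-simplex [p,q,r] to [q,r] − [p,r] + [p,q]. For instance
  ∂RSU = SU − RU + RS,
  ∂RTV = TV − RV + RT.
As a 24×16 matrix over Z this has rank 15, with invariant factors (1,1,1,1,1,1,1,1,1,1,1,1,1,1,1).

From H_k ≅ ker(∂_k) / im(∂_{k+1}) we obtain:

  H_0: rank C_0 − rank ∂_1 = 8 − 7 = 1, and the invariant factors of ∂_1 are all 1, so H_0 ≅ Z.
  H_1: rank ker ∂_1 − rank ∂_2 = (24 − 7) − 15 = 2, and the invariant factors of ∂_2 are all 1, so H_1 ≅ Z^2.
  H_2: rank ker ∂_2 − rank ∂_3 = (16 − 15) − 0 = 1, and there is no ∂_3, so H_2 ≅ Z.

As a check, the Euler characteristic is 8 − 24 + 16 = 0, which agrees with 1 − 2 + 1 = 0.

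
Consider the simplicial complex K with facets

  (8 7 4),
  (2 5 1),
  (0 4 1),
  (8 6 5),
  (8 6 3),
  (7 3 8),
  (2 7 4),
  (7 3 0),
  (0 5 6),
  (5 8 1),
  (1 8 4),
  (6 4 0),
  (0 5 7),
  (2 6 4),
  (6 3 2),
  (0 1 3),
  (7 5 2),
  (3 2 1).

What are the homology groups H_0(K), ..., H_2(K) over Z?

H_0 ≅ Z,  H_1 ≅ Z^2,  H_2 ≅ Z.

K has 9 vertices, 27 edges, 18 triangles.
rank ∂_0 = 0, rank ∂_1 = 8 ⇒ b_0 = 9 − 0 − 8 = 1; all invariant factors of ∂_1 are 1 so no torsion. So H_0 ≅ Z.
rank ∂_1 = 8, rank ∂_2 = 17 ⇒ b_1 = 27 − 8 − 17 = 2; all invariant factors of ∂_2 are 1 so no torsion. So H_1 ≅ Z^2.
rank ∂_2 = 17, rank ∂_3 = 0 ⇒ b_2 = 18 − 17 − 0 = 1. So H_2 ≅ Z.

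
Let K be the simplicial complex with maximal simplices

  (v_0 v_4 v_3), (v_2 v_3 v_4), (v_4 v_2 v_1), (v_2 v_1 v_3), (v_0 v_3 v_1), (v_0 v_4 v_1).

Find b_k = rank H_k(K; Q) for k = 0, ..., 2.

b_0 = 1, b_1 = 0, b_2 = 1.

We work with the vertex ordering v_0 < v_1 < v_2 < v_3 < v_4. The simplices of K, each written with vertices in increasing order, are:

  0-simplices (5): [v_0], [v_1], [v_2], [v_3], [v_4]
  1-simplices (9): [v_0,v_1], [v_0,v_3], [v_0,v_4], [v_1,v_2], [v_1,v_3], [v_1,v_4], [v_2,v_3], [v_2,v_4], [v_3,v_4]
  2-simplices (6): [v_0,v_1,v_3], [v_0,v_1,v_4], [v_0,v_3,v_4], [v_1,v_2,v_3], [v_1,v_2,v_4], [v_2,v_3,v_4]

giving chain groups C_0 ≅ Z^5, C_1 ≅ Z^9, C_2 ≅ Z^6.

Boundary ∂_1: C_1 → C_0 is given by ∂[p,q] = [q] − [p]. For instance
  ∂[v_0,v_4] = [v_4] − [v_0].
As a 5×9 matrix over Z this has rank 4, with invariant factors (1,1,1,1).

∂_2: C_2 → C_1 acts by ∂[p,q,r] = [q,r] − [p,r] + [p,q]. For instance
  ∂[v_0,v_3,v_4] = [v_3,v_4] − [v_0,v_4] + [v_0,v_3],
  ∂[v_0,v_1,v_3] = [v_1,v_3] − [v_0,v_3] + [v_0,v_1].
As a 9×6 matrix over Z this has rank 5, with invariant factors (1,1,1,1,1).

From H_k ≅ ker(∂_k) / im(∂_{k+1}) we obtain:

  H_0: rank C_0 − rank ∂_1 = 5 − 4 = 1, and the invariant factors of ∂_1 are all 1, so H_0 = Z.
  H_1: rank ker ∂_1 − rank ∂_2 = (9 − 4) − 5 = 0, and the invariant factors of ∂_2 are all 1, so H_1 = 0.
  H_2: rank ker ∂_2 − rank ∂_3 = (6 − 5) − 0 = 1, and there is no ∂_3, so H_2 = Z.

As a check, the Euler characteristic is 5 − 9 + 6 = 2, which agrees with 1 − 0 + 1 = 2.
(K is a triangulation of the 2-sphere S^2.)

Hence the Betti numbers are b_0 = 1, b_1 = 0, b_2 = 1.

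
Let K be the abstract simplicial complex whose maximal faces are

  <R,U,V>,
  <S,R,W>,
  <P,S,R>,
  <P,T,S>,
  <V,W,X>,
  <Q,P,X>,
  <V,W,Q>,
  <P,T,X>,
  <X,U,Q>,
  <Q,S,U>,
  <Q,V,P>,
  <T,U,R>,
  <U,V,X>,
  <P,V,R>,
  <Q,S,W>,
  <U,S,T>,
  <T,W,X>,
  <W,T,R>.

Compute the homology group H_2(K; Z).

Take the total order P < Q < R < S < T < U < V < W < X on the vertex set. Then K (dimension 2) consists of the simplices:

  0-simplices (9): P, Q, R, S, T, U, V, W, X
  1-simplices (27): PQ, PR, PS, PT, PV, PX, QS, QU, QV, QW, QX, RS, RT, RU, RV, RW, ST, SU, SW, TU, TW, TX, UV, UX, VW, VX, WX
  2-simplices (18): PQV, PQX, PRS, PRV, PST, PTX, QSU, QSW, QUX, QVW, RSW, RTU, RTW, RUV, STU, TWX, UVX, VWX

Hence C_0 ≅ Z^9, C_1 ≅ Z^27, C_2 ≅ Z^18.

∂_1: C_1 → C_0 is given by ∂[p,q] = [q] − [p]. For instance
  ∂PX = X − P.
The 9×27 boundary matrix has rank 8 and Smith normal form diag(1,1,1,1,1,1,1,1).

Boundary ∂_2: C_2 → C_1 maps a triangle to the signed sum of its edges. For instance
  ∂RTU = TU − RU + RT,
  ∂TWX = WX − TX + TW.
This gives a 27×18 integer matrix of rank 18; reducing to Smith normal form yields diagonal entries (1,1,1,1,1,1,1,1,1,1,1,1,1,1,1,1,1,2).

Computing H_k = (kernel of ∂_k) / (image of ∂_{k+1}):

  H_2: rank ker ∂_2 − rank ∂_3 = (18 − 18) − 0 = 0, and there is no ∂_3, so H_2 = 0.

(K is a triangulation of the Klein bottle.)

H_2 = 0.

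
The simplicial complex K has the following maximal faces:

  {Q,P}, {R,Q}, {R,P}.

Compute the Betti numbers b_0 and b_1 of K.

b_0 = 1, b_1 = 1.

We work with the vertex ordering P < Q < R. The simplices of K, each written with vertices in increasing order, are:

  0-simplices (3): P, Q, R
  1-simplices (3): PQ, PR, QR

so the chain groups are C_0 ≅ Z^3, C_1 ≅ Z^3.

∂_1: C_1 → C_0 maps an edge to its endpoints' difference, ∂[p,q] = q − p.
This gives a 3×3 integer matrix of rank 2; reducing to Smith normal form yields diagonal entries (1,1).

Now H_k = ker ∂_k / im ∂_{k+1}, so:

  H_0: rank C_0 − rank ∂_1 = 3 − 2 = 1, and the invariant factors of ∂_1 are all 1, so H_0 ≅ Z.
  H_1: rank ker ∂_1 − rank ∂_2 = (3 − 2) − 0 = 1, and there is no ∂_2, so H_1 ≅ Z.

As a check, the Euler characteristic is 3 − 3 = 0, which agrees with 1 − 1 = 0.

Hence the Betti numbers are b_0 = 1, b_1 = 1.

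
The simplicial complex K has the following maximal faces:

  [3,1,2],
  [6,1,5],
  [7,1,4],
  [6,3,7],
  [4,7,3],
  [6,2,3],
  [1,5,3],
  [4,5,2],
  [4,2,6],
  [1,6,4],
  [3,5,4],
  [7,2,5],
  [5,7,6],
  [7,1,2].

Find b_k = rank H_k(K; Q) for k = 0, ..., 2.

b_0 = 1, b_1 = 2, b_2 = 1.

Take the total order 1 < 2 < 3 < 4 < 5 < 6 < 7 on the vertex set. Then K (dimension 2) consists of the simplices:

  0-simplices (7): [1], [2], [3], [4], [5], [6], [7]
  1-simplices (21): [1,2], [1,3], [1,4], [1,5], [1,6], [1,7], [2,3], [2,4], [2,5], [2,6], [2,7], [3,4], [3,5], [3,6], [3,7], [4,5], [4,6], [4,7], [5,6], [5,7], [6,7]
  2-simplices (14): [1,2,3], [1,2,7], [1,3,5], [1,4,6], [1,4,7], [1,5,6], [2,3,6], [2,4,5], [2,4,6], [2,5,7], [3,4,5], [3,4,7], [3,6,7], [5,6,7]

Hence C_0 ≅ Z^7, C_1 ≅ Z^21, C_2 ≅ Z^14.

∂_1: C_1 → C_0 sends each edge [p,q] (with p < q) to q − p. For instance
  ∂[2,6] = [6] − [2].
As a 7×21 matrix over Z this has rank 6, with invariant factors (1,1,1,1,1,1).

Boundary ∂_2: C_2 → C_1 sends each 2-simplex [p,q,r] to [q,r] − [p,r] + [p,q]. For instance
  ∂[2,3,6] = [3,6] − [2,6] + [2,3],
  ∂[3,6,7] = [6,7] − [3,7] + [3,6].
This gives a 21×14 integer matrix of rank 13; reducing to Smith normal form yields diagonal entries (1,1,1,1,1,1,1,1,1,1,1,1,1).

Reading off H_k = ker ∂_k / im ∂_{k+1}:

  H_0: rank C_0 − rank ∂_1 = 7 − 6 = 1, and the invariant factors of ∂_1 are all 1, so H_0 ≅ Z.
  H_1: rank ker ∂_1 − rank ∂_2 = (21 − 6) − 13 = 2, and the invariant factors of ∂_2 are all 1, so H_1 ≅ Z^2.
  H_2: rank ker ∂_2 − rank ∂_3 = (14 − 13) − 0 = 1, and there is no ∂_3, so H_2 ≅ Z.

Hence the Betti numbers are b_0 = 1, b_1 = 2, b_2 = 1.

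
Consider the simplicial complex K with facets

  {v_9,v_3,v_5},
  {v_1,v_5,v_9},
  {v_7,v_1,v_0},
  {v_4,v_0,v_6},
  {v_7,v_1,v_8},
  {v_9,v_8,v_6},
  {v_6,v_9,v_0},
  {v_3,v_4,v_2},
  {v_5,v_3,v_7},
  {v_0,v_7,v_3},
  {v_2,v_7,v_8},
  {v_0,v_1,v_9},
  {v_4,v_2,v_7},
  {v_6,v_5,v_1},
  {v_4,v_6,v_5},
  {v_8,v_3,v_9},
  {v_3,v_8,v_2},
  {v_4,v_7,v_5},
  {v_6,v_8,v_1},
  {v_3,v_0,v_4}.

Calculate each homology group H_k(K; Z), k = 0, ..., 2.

Order the vertices as v_0 < v_1 < v_2 < v_3 < v_4 < v_5 < v_6 < v_7 < v_8 < v_9. Listing each simplex with vertices in this order, K has dimension 2 with simplices:

  0-simplices (10): [v_0], [v_1], [v_2], [v_3], [v_4], [v_5], [v_6], [v_7], [v_8], [v_9]
  1-simplices (30): (30 of them)
  2-simplices (20): (20 of them)

Hence C_0 ≅ Z^10, C_1 ≅ Z^30, C_2 ≅ Z^20.

The boundary map ∂_1: C_1 → C_0 is given by ∂[p,q] = [q] − [p].
As a 10×30 matrix over Z this has rank 9, with invariant factors (1,1,1,1,1,1,1,1,1).

The boundary map ∂_2: C_2 → C_1 sends each 2-simplex [p,q,r] to [q,r] − [p,r] + [p,q]. For instance
  ∂[v_0,v_3,v_7] = [v_3,v_7] − [v_0,v_7] + [v_0,v_3],
  ∂[v_0,v_1,v_7] = [v_1,v_7] − [v_0,v_7] + [v_0,v_1].
The resulting 30×20 matrix has rank 20, and its Smith normal form has invariant factors (1,1,1,1,1,1,1,1,1,1,1,1,1,1,1,1,1,1,1,2).

From H_k ≅ ker(∂_k) / im(∂_{k+1}) we obtain:

  H_0: rank C_0 − rank ∂_1 = 10 − 9 = 1, and the invariant factors of ∂_1 are all 1, so H_0 = Z.
  H_1: rank ker ∂_1 − rank ∂_2 = (30 − 9) − 20 = 1, and ∂_2 has invariant factor 2 > 1, so H_1 = Z × Z/2.
  H_2: rank ker ∂_2 − rank ∂_3 = (20 − 20) − 0 = 0, and there is no ∂_3, so H_2 = 0.

H_0 ≅ Z,  H_1 ≅ Z × Z/2,  H_2 = 0.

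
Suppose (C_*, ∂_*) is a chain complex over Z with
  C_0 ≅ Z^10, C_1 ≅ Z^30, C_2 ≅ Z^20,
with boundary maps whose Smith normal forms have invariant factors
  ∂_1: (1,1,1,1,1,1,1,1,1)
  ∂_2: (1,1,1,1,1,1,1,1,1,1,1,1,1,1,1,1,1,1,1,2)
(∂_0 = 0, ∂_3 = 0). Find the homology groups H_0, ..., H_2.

H_0: b_0 = 10 − 0 − 9 = 1; torsion from ∂_1 factors > 1: none. So H_0 = Z.
H_1: b_1 = 30 − 9 − 20 = 1; torsion from ∂_2 factors > 1: [2]. So H_1 = Z × Z/2.
H_2: b_2 = 20 − 20 − 0 = 0; torsion from ∂_3 factors > 1: none. So H_2 = 0.

H_0 = Z,  H_1 = Z × Z/2,  H_2 = 0.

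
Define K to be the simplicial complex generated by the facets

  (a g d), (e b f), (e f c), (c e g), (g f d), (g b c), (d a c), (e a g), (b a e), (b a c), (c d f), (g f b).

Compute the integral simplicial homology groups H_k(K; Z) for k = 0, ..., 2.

H_0 = Z,  H_1 = Z/2,  H_2 = 0.

Take the total order a < b < c < d < e < f < g on the vertex set. Then K (dimension 2) consists of the simplices:

  0-simplices (7): a, b, c, d, e, f, g
  1-simplices (18): ab, ac, ad, ae, ag, bc, be, bf, bg, cd, ce, cf, cg, df, dg, ef, eg, fg
  2-simplices (12): abc, abe, acd, adg, aeg, bcg, bef, bfg, cdf, cef, ceg, dfg

so the chain groups are C_0 ≅ Z^7, C_1 ≅ Z^18, C_2 ≅ Z^12.

∂_1: C_1 → C_0 maps an edge to its endpoints' difference, ∂[p,q] = q − p.
This gives a 7×18 integer matrix of rank 6; reducing to Smith normal form yields diagonal entries (1,1,1,1,1,1).

Boundary ∂_2: C_2 → C_1 maps a triangle to the signed sum of its edges. For instance
  ∂dfg = fg − dg + df,
  ∂aeg = eg − ag + ae.
The resulting 18×12 matrix has rank 12, and its Smith normal form has invariant factors (1,1,1,1,1,1,1,1,1,1,1,2).

Computing H_k = (kernel of ∂_k) / (image of ∂_{k+1}):

  H_0: rank C_0 − rank ∂_1 = 7 − 6 = 1, and the invariant factors of ∂_1 are all 1, so H_0 ≅ Z.
  H_1: rank ker ∂_1 − rank ∂_2 = (18 − 6) − 12 = 0, and ∂_2 has invariant factor 2 > 1, so H_1 ≅ Z/2.
  H_2: rank ker ∂_2 − rank ∂_3 = (12 − 12) − 0 = 0, and there is no ∂_3, so H_2 ≅ 0.

(K is a triangulation of the real projective plane RP^2.)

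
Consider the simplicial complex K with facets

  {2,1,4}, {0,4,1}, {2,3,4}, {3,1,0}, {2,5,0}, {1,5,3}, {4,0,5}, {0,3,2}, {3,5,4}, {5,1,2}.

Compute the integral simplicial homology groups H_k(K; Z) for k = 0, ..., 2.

H_0 ≅ Z,  H_1 ≅ Z/2,  H_2 = 0.

Take the total order 0 < 1 < 2 < 3 < 4 < 5 on the vertex set. Then K (dimension 2) consists of the simplices:

  0-simplices (6): [0], [1], [2], [3], [4], [5]
  1-simplices (15): [0,1], [0,2], [0,3], [0,4], [0,5], [1,2], [1,3], [1,4], [1,5], [2,3], [2,4], [2,5], [3,4], [3,5], [4,5]
  2-simplices (10): [0,1,3], [0,1,4], [0,2,3], [0,2,5], [0,4,5], [1,2,4], [1,2,5], [1,3,5], [2,3,4], [3,4,5]

giving chain groups C_0 ≅ Z^6, C_1 ≅ Z^15, C_2 ≅ Z^10.

∂_1: C_1 → C_0 maps an edge to its endpoints' difference, ∂[p,q] = q − p. For instance
  ∂[0,1] = [1] − [0].
As a 6×15 matrix over Z this has rank 5, with invariant factors (1,1,1,1,1).

Boundary ∂_2: C_2 → C_1 maps a triangle to the signed sum of its edges. For instance
  ∂[1,2,4] = [2,4] − [1,4] + [1,2],
  ∂[0,2,5] = [2,5] − [0,5] + [0,2].
The resulting 15×10 matrix has rank 10, and its Smith normal form has invariant factors (1,1,1,1,1,1,1,1,1,2).

Reading off H_k = ker ∂_k / im ∂_{k+1}:

  H_0: rank C_0 − rank ∂_1 = 6 − 5 = 1, and the invariant factors of ∂_1 are all 1, so H_0 = Z.
  H_1: rank ker ∂_1 − rank ∂_2 = (15 − 5) − 10 = 0, and ∂_2 has invariant factor 2 > 1, so H_1 = Z/2.
  H_2: rank ker ∂_2 − rank ∂_3 = (10 − 10) − 0 = 0, and there is no ∂_3, so H_2 = 0.

As a check, the Euler characteristic is 6 − 15 + 10 = 1, which agrees with 1 − 0 + 0 = 1.
(K is a triangulation of the real projective plane RP^2.)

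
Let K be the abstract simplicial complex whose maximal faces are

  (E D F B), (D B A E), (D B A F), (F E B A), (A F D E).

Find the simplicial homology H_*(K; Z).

H_0 = Z,  H_1 = 0,  H_2 = 0,  H_3 = Z.

K has 5 vertices, 10 edges, 10 triangles, 5 3-simplices.
rank ∂_0 = 0, rank ∂_1 = 4 ⇒ b_0 = 5 − 0 − 4 = 1; all invariant factors of ∂_1 are 1 so no torsion. So H_0 = Z.
rank ∂_1 = 4, rank ∂_2 = 6 ⇒ b_1 = 10 − 4 − 6 = 0; all invariant factors of ∂_2 are 1 so no torsion. So H_1 = 0.
rank ∂_2 = 6, rank ∂_3 = 4 ⇒ b_2 = 10 − 6 − 4 = 0; all invariant factors of ∂_3 are 1 so no torsion. So H_2 = 0.
rank ∂_3 = 4, rank ∂_4 = 0 ⇒ b_3 = 5 − 4 − 0 = 1. So H_3 = Z.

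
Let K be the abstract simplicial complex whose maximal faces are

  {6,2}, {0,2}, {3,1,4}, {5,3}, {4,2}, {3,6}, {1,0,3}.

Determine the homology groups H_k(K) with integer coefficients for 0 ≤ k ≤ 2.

Fix the vertex order 0 < 1 < 2 < 3 < 4 < 5 < 6 and write every simplex with vertices in increasing order. Then dim K = 2 and the simplices of K are:

  0-simplices (7): [0], [1], [2], [3], [4], [5], [6]
  1-simplices (10): [0,1], [0,2], [0,3], [1,3], [1,4], [2,4], [2,6], [3,4], [3,5], [3,6]
  2-simplices (2): [0,1,3], [1,3,4]

Hence C_0 ≅ Z^7, C_1 ≅ Z^10, C_2 ≅ Z^2.

Boundary ∂_1: C_1 → C_0 sends each edge [p,q] (with p < q) to q − p.
The resulting 7×10 matrix has rank 6, and its Smith normal form has invariant factors (1,1,1,1,1,1).

The boundary map ∂_2: C_2 → C_1 maps a triangle to the signed sum of its edges. For instance
  ∂[0,1,3] = [1,3] − [0,3] + [0,1],
  ∂[1,3,4] = [3,4] − [1,4] + [1,3].
The 10×2 boundary matrix has rank 2 and Smith normal form diag(1,1).

Computing H_k = (kernel of ∂_k) / (image of ∂_{k+1}):

  H_0: rank C_0 − rank ∂_1 = 7 − 6 = 1, and the invariant factors of ∂_1 are all 1, so H_0 = Z.
  H_1: rank ker ∂_1 − rank ∂_2 = (10 − 6) − 2 = 2, and the invariant factors of ∂_2 are all 1, so H_1 = Z^2.
  H_2: rank ker ∂_2 − rank ∂_3 = (2 − 2) − 0 = 0, and there is no ∂_3, so H_2 = 0.

H_0 ≅ Z,  H_1 ≅ Z^2,  H_2 = 0.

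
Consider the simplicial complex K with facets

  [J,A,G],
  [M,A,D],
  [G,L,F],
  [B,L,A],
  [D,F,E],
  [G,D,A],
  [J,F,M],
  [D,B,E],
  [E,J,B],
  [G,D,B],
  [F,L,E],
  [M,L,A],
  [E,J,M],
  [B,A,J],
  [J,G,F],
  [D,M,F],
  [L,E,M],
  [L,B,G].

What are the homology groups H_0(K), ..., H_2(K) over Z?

Take the total order A < B < D < E < F < G < J < L < M on the vertex set. Then K (dimension 2) consists of the simplices:

  0-simplices (9): A, B, D, E, F, G, J, L, M
  1-simplices (27): AB, AD, AG, AJ, AL, AM, BD, BE, BG, BJ, BL, DE, DF, DG, DM, EF, EJ, EL, EM, FG, FJ, FL, FM, GJ, GL, JM, LM
  2-simplices (18): ABJ, ABL, ADG, ADM, AGJ, ALM, BDE, BDG, BEJ, BGL, DEF, DFM, EFL, EJM, ELM, FGJ, FGL, FJM

Hence C_0 ≅ Z^9, C_1 ≅ Z^27, C_2 ≅ Z^18.

The boundary map ∂_1: C_1 → C_0 maps an edge to its endpoints' difference, ∂[p,q] = q − p.
The 9×27 boundary matrix has rank 8 and Smith normal form diag(1,1,1,1,1,1,1,1).

∂_2: C_2 → C_1 acts by ∂[p,q,r] = [q,r] − [p,r] + [p,q]. For instance
  ∂ADG = DG − AG + AD,
  ∂FJM = JM − FM + FJ.
As a 27×18 matrix over Z this has rank 18, with invariant factors (1,1,1,1,1,1,1,1,1,1,1,1,1,1,1,1,1,2).

Computing H_k = (kernel of ∂_k) / (image of ∂_{k+1}):

  H_0: rank C_0 − rank ∂_1 = 9 − 8 = 1, and the invariant factors of ∂_1 are all 1, so H_0 ≅ Z.
  H_1: rank ker ∂_1 − rank ∂_2 = (27 − 8) − 18 = 1, and ∂_2 has invariant factor 2 > 1, so H_1 ≅ Z ⊕ Z/2Z.
  H_2: rank ker ∂_2 − rank ∂_3 = (18 − 18) − 0 = 0, and there is no ∂_3, so H_2 ≅ 0.

H_0 = Z,  H_1 = Z ⊕ Z/2Z,  H_2 = 0.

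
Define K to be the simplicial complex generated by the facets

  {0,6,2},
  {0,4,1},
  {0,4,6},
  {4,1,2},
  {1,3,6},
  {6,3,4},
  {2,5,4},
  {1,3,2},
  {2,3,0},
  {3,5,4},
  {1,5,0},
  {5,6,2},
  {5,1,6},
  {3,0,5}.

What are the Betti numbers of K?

Take the total order 0 < 1 < 2 < 3 < 4 < 5 < 6 on the vertex set. Then K (dimension 2) consists of the simplices:

  0-simplices (7): [0], [1], [2], [3], [4], [5], [6]
  1-simplices (21): [0,1], [0,2], [0,3], [0,4], [0,5], [0,6], [1,2], [1,3], [1,4], [1,5], [1,6], [2,3], [2,4], [2,5], [2,6], [3,4], [3,5], [3,6], [4,5], [4,6], [5,6]
  2-simplices (14): [0,1,4], [0,1,5], [0,2,3], [0,2,6], [0,3,5], [0,4,6], [1,2,3], [1,2,4], [1,3,6], [1,5,6], [2,4,5], [2,5,6], [3,4,5], [3,4,6]

giving chain groups C_0 ≅ Z^7, C_1 ≅ Z^21, C_2 ≅ Z^14.

∂_1: C_1 → C_0 is given by ∂[p,q] = [q] − [p].
The resulting 7×21 matrix has rank 6, and its Smith normal form has invariant factors (1,1,1,1,1,1).

Boundary ∂_2: C_2 → C_1 sends each 2-simplex [p,q,r] to [q,r] − [p,r] + [p,q]. For instance
  ∂[0,2,3] = [2,3] − [0,3] + [0,2],
  ∂[1,2,4] = [2,4] − [1,4] + [1,2].
The resulting 21×14 matrix has rank 13, and its Smith normal form has invariant factors (1,1,1,1,1,1,1,1,1,1,1,1,1).

Reading off H_k = ker ∂_k / im ∂_{k+1}:

  H_0: rank C_0 − rank ∂_1 = 7 − 6 = 1, and the invariant factors of ∂_1 are all 1, so H_0 ≅ Z.
  H_1: rank ker ∂_1 − rank ∂_2 = (21 − 6) − 13 = 2, and the invariant factors of ∂_2 are all 1, so H_1 ≅ Z^2.
  H_2: rank ker ∂_2 − rank ∂_3 = (14 − 13) − 0 = 1, and there is no ∂_3, so H_2 ≅ Z.

Hence the Betti numbers are b_0 = 1, b_1 = 2, b_2 = 1.

b_0 = 1, b_1 = 2, b_2 = 1.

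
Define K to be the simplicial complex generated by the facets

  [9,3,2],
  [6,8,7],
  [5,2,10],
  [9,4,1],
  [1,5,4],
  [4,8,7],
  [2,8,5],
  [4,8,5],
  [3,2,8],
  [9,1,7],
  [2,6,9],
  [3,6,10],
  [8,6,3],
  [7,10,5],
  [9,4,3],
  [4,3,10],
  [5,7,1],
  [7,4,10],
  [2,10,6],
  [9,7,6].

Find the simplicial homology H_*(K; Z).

Order the vertices as 1 < 2 < 3 < 4 < 5 < 6 < 7 < 8 < 9 < 10. Listing each simplex with vertices in this order, K has dimension 2 with simplices:

  0-simplices (10): [1], [2], [3], [4], [5], [6], [7], [8], [9], [10]
  1-simplices (30): (30 of them)
  2-simplices (20): (20 of them)

giving chain groups C_0 ≅ Z^10, C_1 ≅ Z^30, C_2 ≅ Z^20.

∂_1: C_1 → C_0 maps an edge to its endpoints' difference, ∂[p,q] = q − p. For instance
  ∂[1,5] = [5] − [1].
The 10×30 boundary matrix has rank 9 and Smith normal form diag(1,1,1,1,1,1,1,1,1).

∂_2: C_2 → C_1 sends each 2-simplex [p,q,r] to [q,r] − [p,r] + [p,q]. For instance
  ∂[2,5,8] = [5,8] − [2,8] + [2,5],
  ∂[1,5,7] = [5,7] − [1,7] + [1,5].
The resulting 30×20 matrix has rank 20, and its Smith normal form has invariant factors (1,1,1,1,1,1,1,1,1,1,1,1,1,1,1,1,1,1,1,2).

From H_k ≅ ker(∂_k) / im(∂_{k+1}) we obtain:

  H_0: rank C_0 − rank ∂_1 = 10 − 9 = 1, and the invariant factors of ∂_1 are all 1, so H_0 ≅ Z.
  H_1: rank ker ∂_1 − rank ∂_2 = (30 − 9) − 20 = 1, and ∂_2 has invariant factor 2 > 1, so H_1 ≅ Z ⊕ Z/2.
  H_2: rank ker ∂_2 − rank ∂_3 = (20 − 20) − 0 = 0, and there is no ∂_3, so H_2 ≅ 0.

As a check, the Euler characteristic is 10 − 30 + 20 = 0, which agrees with 1 − 1 + 0 = 0.
(K is a triangulation of the Klein bottle.)

H_0 = Z,  H_1 = Z ⊕ Z/2,  H_2 = 0.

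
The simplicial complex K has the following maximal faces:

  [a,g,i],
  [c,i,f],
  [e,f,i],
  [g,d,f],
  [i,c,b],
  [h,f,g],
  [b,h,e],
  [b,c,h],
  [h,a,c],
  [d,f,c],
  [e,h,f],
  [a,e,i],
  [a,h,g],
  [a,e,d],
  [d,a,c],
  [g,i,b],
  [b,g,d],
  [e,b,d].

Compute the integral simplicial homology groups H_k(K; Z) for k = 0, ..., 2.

H_0 = Z,  H_1 = Z^2,  H_2 = Z.

K has 9 vertices, 27 edges, 18 triangles.
rank ∂_0 = 0, rank ∂_1 = 8 ⇒ b_0 = 9 − 0 − 8 = 1; all invariant factors of ∂_1 are 1 so no torsion. So H_0 = Z.
rank ∂_1 = 8, rank ∂_2 = 17 ⇒ b_1 = 27 − 8 − 17 = 2; all invariant factors of ∂_2 are 1 so no torsion. So H_1 = Z^2.
rank ∂_2 = 17, rank ∂_3 = 0 ⇒ b_2 = 18 − 17 − 0 = 1. So H_2 = Z.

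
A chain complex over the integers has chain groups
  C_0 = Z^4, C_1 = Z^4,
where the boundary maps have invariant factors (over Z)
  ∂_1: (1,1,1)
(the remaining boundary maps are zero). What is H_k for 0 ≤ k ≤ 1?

H_0: b_0 = 4 − 0 − 3 = 1; torsion from ∂_1 factors > 1: none. So H_0 ≅ Z.
H_1: b_1 = 4 − 3 − 0 = 1; torsion from ∂_2 factors > 1: none. So H_1 ≅ Z.

H_0 ≅ Z,  H_1 ≅ Z.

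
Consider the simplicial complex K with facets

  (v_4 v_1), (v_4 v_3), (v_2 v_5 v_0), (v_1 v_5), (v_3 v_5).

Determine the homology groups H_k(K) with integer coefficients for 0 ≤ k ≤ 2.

Order the vertices as v_0 < v_1 < v_2 < v_3 < v_4 < v_5. Listing each simplex with vertices in this order, K has dimension 2 with simplices:

  0-simplices (6): [v_0], [v_1], [v_2], [v_3], [v_4], [v_5]
  1-simplices (7): [v_0,v_2], [v_0,v_5], [v_1,v_4], [v_1,v_5], [v_2,v_5], [v_3,v_4], [v_3,v_5]
  2-simplices (1): [v_0,v_2,v_5]

so the chain groups are C_0 ≅ Z^6, C_1 ≅ Z^7, C_2 ≅ Z^1.

∂_1: C_1 → C_0 sends each edge [p,q] (with p < q) to q − p. For instance
  ∂[v_0,v_5] = [v_5] − [v_0].
This gives a 6×7 integer matrix of rank 5; reducing to Smith normal form yields diagonal entries (1,1,1,1,1).

∂_2: C_2 → C_1 sends each 2-simplex [p,q,r] to [q,r] − [p,r] + [p,q]. For instance
  ∂[v_0,v_2,v_5] = [v_2,v_5] − [v_0,v_5] + [v_0,v_2].
This gives a 7×1 integer matrix of rank 1; reducing to Smith normal form yields diagonal entries (1).

From H_k ≅ ker(∂_k) / im(∂_{k+1}) we obtain:

  H_0: rank C_0 − rank ∂_1 = 6 − 5 = 1, and the invariant factors of ∂_1 are all 1, so H_0 ≅ Z.
  H_1: rank ker ∂_1 − rank ∂_2 = (7 − 5) − 1 = 1, and the invariant factors of ∂_2 are all 1, so H_1 ≅ Z.
  H_2: rank ker ∂_2 − rank ∂_3 = (1 − 1) − 0 = 0, and there is no ∂_3, so H_2 ≅ 0.

H_0 = Z,  H_1 = Z,  H_2 = 0.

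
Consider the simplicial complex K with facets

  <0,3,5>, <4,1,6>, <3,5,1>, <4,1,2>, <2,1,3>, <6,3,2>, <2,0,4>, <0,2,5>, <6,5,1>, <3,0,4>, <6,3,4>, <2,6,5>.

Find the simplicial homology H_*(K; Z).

We work with the vertex ordering 0 < 1 < 2 < 3 < 4 < 5 < 6. The simplices of K, each written with vertices in increasing order, are:

  0-simplices (7): [0], [1], [2], [3], [4], [5], [6]
  1-simplices (18): [0,2], [0,3], [0,4], [0,5], [1,2], [1,3], [1,4], [1,5], [1,6], [2,3], [2,4], [2,5], [2,6], [3,4], [3,5], [3,6], [4,6], [5,6]
  2-simplices (12): [0,2,4], [0,2,5], [0,3,4], [0,3,5], [1,2,3], [1,2,4], [1,3,5], [1,4,6], [1,5,6], [2,3,6], [2,5,6], [3,4,6]

giving chain groups C_0 ≅ Z^7, C_1 ≅ Z^18, C_2 ≅ Z^12.

Boundary ∂_1: C_1 → C_0 maps an edge to its endpoints' difference, ∂[p,q] = q − p. For instance
  ∂[1,2] = [2] − [1].
The 7×18 boundary matrix has rank 6 and Smith normal form diag(1,1,1,1,1,1).

The boundary map ∂_2: C_2 → C_1 maps a triangle to the signed sum of its edges. For instance
  ∂[0,3,5] = [3,5] − [0,5] + [0,3],
  ∂[3,4,6] = [4,6] − [3,6] + [3,4].
The 18×12 boundary matrix has rank 12 and Smith normal form diag(1,1,1,1,1,1,1,1,1,1,1,2).

From H_k ≅ ker(∂_k) / im(∂_{k+1}) we obtain:

  H_0: rank C_0 − rank ∂_1 = 7 − 6 = 1, and the invariant factors of ∂_1 are all 1, so H_0 ≅ Z.
  H_1: rank ker ∂_1 − rank ∂_2 = (18 − 6) − 12 = 0, and ∂_2 has invariant factor 2 > 1, so H_1 ≅ Z/2Z.
  H_2: rank ker ∂_2 − rank ∂_3 = (12 − 12) − 0 = 0, and there is no ∂_3, so H_2 ≅ 0.

As a check, the Euler characteristic is 7 − 18 + 12 = 1, which agrees with 1 − 0 + 0 = 1.
(K is a triangulation of the real projective plane RP^2.)

H_0 = Z,  H_1 = Z/2Z,  H_2 = 0.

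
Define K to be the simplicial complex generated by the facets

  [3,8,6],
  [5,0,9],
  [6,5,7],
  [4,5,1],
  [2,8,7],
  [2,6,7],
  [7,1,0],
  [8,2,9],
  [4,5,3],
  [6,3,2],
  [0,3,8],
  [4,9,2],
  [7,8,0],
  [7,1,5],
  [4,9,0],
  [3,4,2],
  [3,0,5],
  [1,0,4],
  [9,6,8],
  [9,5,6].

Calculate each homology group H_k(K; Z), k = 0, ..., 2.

We work with the vertex ordering 0 < 1 < 2 < 3 < 4 < 5 < 6 < 7 < 8 < 9. The simplices of K, each written with vertices in increasing order, are:

  0-simplices (10): [0], [1], [2], [3], [4], [5], [6], [7], [8], [9]
  1-simplices (30): (30 of them)
  2-simplices (20): (20 of them)

so the chain groups are C_0 ≅ Z^10, C_1 ≅ Z^30, C_2 ≅ Z^20.

Boundary ∂_1: C_1 → C_0 is given by ∂[p,q] = [q] − [p]. For instance
  ∂[2,3] = [3] − [2].
As a 10×30 matrix over Z this has rank 9, with invariant factors (1,1,1,1,1,1,1,1,1).

The boundary map ∂_2: C_2 → C_1 acts by ∂[p,q,r] = [q,r] − [p,r] + [p,q]. For instance
  ∂[3,4,5] = [4,5] − [3,5] + [3,4],
  ∂[2,8,9] = [8,9] − [2,9] + [2,8].
As a 30×20 matrix over Z this has rank 20, with invariant factors (1,1,1,1,1,1,1,1,1,1,1,1,1,1,1,1,1,1,1,2).

Computing H_k = (kernel of ∂_k) / (image of ∂_{k+1}):

  H_0: rank C_0 − rank ∂_1 = 10 − 9 = 1, and the invariant factors of ∂_1 are all 1, so H_0 = Z.
  H_1: rank ker ∂_1 − rank ∂_2 = (30 − 9) − 20 = 1, and ∂_2 has invariant factor 2 > 1, so H_1 = Z ⊕ Z/2Z.
  H_2: rank ker ∂_2 − rank ∂_3 = (20 − 20) − 0 = 0, and there is no ∂_3, so H_2 = 0.

As a check, the Euler characteristic is 10 − 30 + 20 = 0, which agrees with 1 − 1 + 0 = 0.

H_0 = Z,  H_1 = Z ⊕ Z/2Z,  H_2 = 0.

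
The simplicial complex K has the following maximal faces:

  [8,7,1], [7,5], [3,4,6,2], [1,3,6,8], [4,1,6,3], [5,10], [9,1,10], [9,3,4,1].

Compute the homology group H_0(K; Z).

We work with the vertex ordering 1 < 2 < 3 < 4 < 5 < 6 < 7 < 8 < 9 < 10. The simplices of K, each written with vertices in increasing order, are:

  0-simplices (10): [1], [2], [3], [4], [5], [6], [7], [8], [9], [10]
  1-simplices (21): [1,3], [1,4], [1,6], [1,7], [1,8], [1,9], [1,10], [2,3], [2,4], [2,6], [3,4], [3,6], [3,8], [3,9], [4,6], [4,9], [5,7], [5,10], [6,8], [7,8], [9,10]
  2-simplices (15): [1,3,4], [1,3,6], [1,3,8], [1,3,9], [1,4,6], [1,4,9], [1,6,8], [1,7,8], [1,9,10], [2,3,4], [2,3,6], [2,4,6], [3,4,6], [3,4,9], [3,6,8]
  3-simplices (4): [1,3,4,6], [1,3,4,9], [1,3,6,8], [2,3,4,6]

so the chain groups are C_0 ≅ Z^10, C_1 ≅ Z^21, C_2 ≅ Z^15, C_3 ≅ Z^4.

The boundary map ∂_1: C_1 → C_0 sends each edge [p,q] (with p < q) to q − p. For instance
  ∂[1,6] = [6] − [1].
As a 10×21 matrix over Z this has rank 9, with invariant factors (1,1,1,1,1,1,1,1,1).

The boundary map ∂_2: C_2 → C_1 sends each 2-simplex [p,q,r] to [q,r] − [p,r] + [p,q]. For instance
  ∂[1,3,6] = [3,6] − [1,6] + [1,3],
  ∂[1,9,10] = [9,10] − [1,10] + [1,9].
This gives a 21×15 integer matrix of rank 11; reducing to Smith normal form yields diagonal entries (1,1,1,1,1,1,1,1,1,1,1).

The boundary map ∂_3: C_3 → C_2 sends each 3-simplex σ to the alternating sum Σ_i (−1)^i (σ with its i-th vertex removed). For instance
  ∂[1,3,6,8] = [3,6,8] − [1,6,8] + [1,3,8] − [1,3,6],
  ∂[2,3,4,6] = [3,4,6] − [2,4,6] + [2,3,6] − [2,3,4].
As a 15×4 matrix over Z this has rank 4, with invariant factors (1,1,1,1).

Reading off H_k = ker ∂_k / im ∂_{k+1}:

  H_0: rank C_0 − rank ∂_1 = 10 − 9 = 1, and the invariant factors of ∂_1 are all 1, so H_0 ≅ Z.

H_0 ≅ Z.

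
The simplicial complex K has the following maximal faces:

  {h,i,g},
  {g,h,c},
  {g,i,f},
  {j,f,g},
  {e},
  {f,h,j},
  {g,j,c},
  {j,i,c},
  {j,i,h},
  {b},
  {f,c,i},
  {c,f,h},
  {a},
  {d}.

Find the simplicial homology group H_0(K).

H_0 = Z^5.

Order the vertices as a < b < c < d < e < f < g < h < i < j. Listing each simplex with vertices in this order, K has dimension 2 with simplices:

  0-simplices (10): a, b, c, d, e, f, g, h, i, j
  1-simplices (15): cf, cg, ch, ci, cj, fg, fh, fi, fj, gh, gi, gj, hi, hj, ij
  2-simplices (10): cfh, cfi, cgh, cgj, cij, fgi, fgj, fhj, ghi, hij

so the chain groups are C_0 ≅ Z^10, C_1 ≅ Z^15, C_2 ≅ Z^10.

∂_1: C_1 → C_0 sends each edge [p,q] (with p < q) to q − p. For instance
  ∂ch = h − c.
The 10×15 boundary matrix has rank 5 and Smith normal form diag(1,1,1,1,1).

∂_2: C_2 → C_1 sends each 2-simplex [p,q,r] to [q,r] − [p,r] + [p,q]. For instance
  ∂cfh = fh − ch + cf,
  ∂cfi = fi − ci + cf.
The 15×10 boundary matrix has rank 10 and Smith normal form diag(1,1,1,1,1,1,1,1,1,2).

Now H_k = ker ∂_k / im ∂_{k+1}, so:

  H_0: rank C_0 − rank ∂_1 = 10 − 5 = 5, and the invariant factors of ∂_1 are all 1, so H_0 ≅ Z^5.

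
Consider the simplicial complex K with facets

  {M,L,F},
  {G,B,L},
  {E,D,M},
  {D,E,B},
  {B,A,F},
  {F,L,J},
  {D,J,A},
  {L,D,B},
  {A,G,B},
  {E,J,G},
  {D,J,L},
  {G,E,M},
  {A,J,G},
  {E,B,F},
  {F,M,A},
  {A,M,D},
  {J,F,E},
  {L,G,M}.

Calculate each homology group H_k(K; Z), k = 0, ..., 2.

Order the vertices as A < B < D < E < F < G < J < L < M. Listing each simplex with vertices in this order, K has dimension 2 with simplices:

  0-simplices (9): A, B, D, E, F, G, J, L, M
  1-simplices (27): AB, AD, AF, AG, AJ, AM, BD, BE, BF, BG, BL, DE, DJ, DL, DM, EF, EG, EJ, EM, FJ, FL, FM, GJ, GL, GM, JL, LM
  2-simplices (18): ABF, ABG, ADJ, ADM, AFM, AGJ, BDE, BDL, BEF, BGL, DEM, DJL, EFJ, EGJ, EGM, FJL, FLM, GLM

so the chain groups are C_0 ≅ Z^9, C_1 ≅ Z^27, C_2 ≅ Z^18.

The boundary map ∂_1: C_1 → C_0 maps an edge to its endpoints' difference, ∂[p,q] = q − p.
The resulting 9×27 matrix has rank 8, and its Smith normal form has invariant factors (1,1,1,1,1,1,1,1).

The boundary map ∂_2: C_2 → C_1 maps a triangle to the signed sum of its edges. For instance
  ∂BGL = GL − BL + BG,
  ∂ADJ = DJ − AJ + AD.
As a 27×18 matrix over Z this has rank 17, with invariant factors (1,1,1,1,1,1,1,1,1,1,1,1,1,1,1,1,1).

Now H_k = ker ∂_k / im ∂_{k+1}, so:

  H_0: rank C_0 − rank ∂_1 = 9 − 8 = 1, and the invariant factors of ∂_1 are all 1, so H_0 ≅ Z.
  H_1: rank ker ∂_1 − rank ∂_2 = (27 − 8) − 17 = 2, and the invariant factors of ∂_2 are all 1, so H_1 ≅ Z^2.
  H_2: rank ker ∂_2 − rank ∂_3 = (18 − 17) − 0 = 1, and there is no ∂_3, so H_2 ≅ Z.

(K is a triangulation of the torus T^2.)

H_0 ≅ Z,  H_1 ≅ Z^2,  H_2 ≅ Z.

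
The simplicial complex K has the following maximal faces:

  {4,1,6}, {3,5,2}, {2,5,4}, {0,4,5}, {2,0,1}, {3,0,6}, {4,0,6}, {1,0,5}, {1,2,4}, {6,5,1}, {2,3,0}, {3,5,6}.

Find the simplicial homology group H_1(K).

Fix the vertex order 0 < 1 < 2 < 3 < 4 < 5 < 6 and write every simplex with vertices in increasing order. Then dim K = 2 and the simplices of K are:

  0-simplices (7): [0], [1], [2], [3], [4], [5], [6]
  1-simplices (18): [0,1], [0,2], [0,3], [0,4], [0,5], [0,6], [1,2], [1,4], [1,5], [1,6], [2,3], [2,4], [2,5], [3,5], [3,6], [4,5], [4,6], [5,6]
  2-simplices (12): [0,1,2], [0,1,5], [0,2,3], [0,3,6], [0,4,5], [0,4,6], [1,2,4], [1,4,6], [1,5,6], [2,3,5], [2,4,5], [3,5,6]

giving chain groups C_0 ≅ Z^7, C_1 ≅ Z^18, C_2 ≅ Z^12.

∂_1: C_1 → C_0 is given by ∂[p,q] = [q] − [p]. For instance
  ∂[1,6] = [6] − [1].
As a 7×18 matrix over Z this has rank 6, with invariant factors (1,1,1,1,1,1).

Boundary ∂_2: C_2 → C_1 acts by ∂[p,q,r] = [q,r] − [p,r] + [p,q]. For instance
  ∂[2,3,5] = [3,5] − [2,5] + [2,3],
  ∂[2,4,5] = [4,5] − [2,5] + [2,4].
The 18×12 boundary matrix has rank 12 and Smith normal form diag(1,1,1,1,1,1,1,1,1,1,1,2).

Computing H_k = (kernel of ∂_k) / (image of ∂_{k+1}):

  H_1: rank ker ∂_1 − rank ∂_2 = (18 − 6) − 12 = 0, and ∂_2 has invariant factor 2 > 1, so H_1 = Z/2.

H_1 ≅ Z/2.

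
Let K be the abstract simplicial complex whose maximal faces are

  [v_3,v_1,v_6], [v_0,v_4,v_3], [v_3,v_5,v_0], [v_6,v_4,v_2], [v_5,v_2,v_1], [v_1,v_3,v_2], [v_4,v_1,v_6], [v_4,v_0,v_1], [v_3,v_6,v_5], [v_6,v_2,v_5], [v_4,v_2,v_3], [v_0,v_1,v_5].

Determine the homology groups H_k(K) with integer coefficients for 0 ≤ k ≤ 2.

H_0 = Z,  H_1 = Z/2,  H_2 = 0.

K has 7 vertices, 18 edges, 12 triangles.
rank ∂_0 = 0, rank ∂_1 = 6 ⇒ b_0 = 7 − 0 − 6 = 1; all invariant factors of ∂_1 are 1 so no torsion. So H_0 ≅ Z.
rank ∂_1 = 6, rank ∂_2 = 12 ⇒ b_1 = 18 − 6 − 12 = 0; ∂_2 has invariant factor(s) [2] giving torsion. So H_1 ≅ Z/2.
rank ∂_2 = 12, rank ∂_3 = 0 ⇒ b_2 = 12 − 12 − 0 = 0. So H_2 ≅ 0.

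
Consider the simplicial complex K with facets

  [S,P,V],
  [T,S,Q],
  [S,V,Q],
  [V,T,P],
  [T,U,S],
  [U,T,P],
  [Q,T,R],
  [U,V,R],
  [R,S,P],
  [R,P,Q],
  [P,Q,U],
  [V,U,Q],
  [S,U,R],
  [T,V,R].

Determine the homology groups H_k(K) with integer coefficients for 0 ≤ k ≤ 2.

H_0 ≅ Z,  H_1 ≅ Z^2,  H_2 ≅ Z.

K has 7 vertices, 21 edges, 14 triangles.
rank ∂_0 = 0, rank ∂_1 = 6 ⇒ b_0 = 7 − 0 − 6 = 1; all invariant factors of ∂_1 are 1 so no torsion. So H_0 = Z.
rank ∂_1 = 6, rank ∂_2 = 13 ⇒ b_1 = 21 − 6 − 13 = 2; all invariant factors of ∂_2 are 1 so no torsion. So H_1 = Z^2.
rank ∂_2 = 13, rank ∂_3 = 0 ⇒ b_2 = 14 − 13 − 0 = 1. So H_2 = Z.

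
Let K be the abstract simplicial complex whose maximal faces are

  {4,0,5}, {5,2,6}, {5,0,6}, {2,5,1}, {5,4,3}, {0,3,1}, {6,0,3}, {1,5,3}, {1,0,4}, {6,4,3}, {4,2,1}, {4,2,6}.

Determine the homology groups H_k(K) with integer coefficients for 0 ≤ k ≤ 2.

Order the vertices as 0 < 1 < 2 < 3 < 4 < 5 < 6. Listing each simplex with vertices in this order, K has dimension 2 with simplices:

  0-simplices (7): [0], [1], [2], [3], [4], [5], [6]
  1-simplices (18): [0,1], [0,3], [0,4], [0,5], [0,6], [1,2], [1,3], [1,4], [1,5], [2,4], [2,5], [2,6], [3,4], [3,5], [3,6], [4,5], [4,6], [5,6]
  2-simplices (12): [0,1,3], [0,1,4], [0,3,6], [0,4,5], [0,5,6], [1,2,4], [1,2,5], [1,3,5], [2,4,6], [2,5,6], [3,4,5], [3,4,6]

so the chain groups are C_0 ≅ Z^7, C_1 ≅ Z^18, C_2 ≅ Z^12.

Boundary ∂_1: C_1 → C_0 sends each edge [p,q] (with p < q) to q − p. For instance
  ∂[0,5] = [5] − [0].
The 7×18 boundary matrix has rank 6 and Smith normal form diag(1,1,1,1,1,1).

Boundary ∂_2: C_2 → C_1 acts by ∂[p,q,r] = [q,r] − [p,r] + [p,q]. For instance
  ∂[1,3,5] = [3,5] − [1,5] + [1,3],
  ∂[3,4,5] = [4,5] − [3,5] + [3,4].
The resulting 18×12 matrix has rank 12, and its Smith normal form has invariant factors (1,1,1,1,1,1,1,1,1,1,1,2).

Now H_k = ker ∂_k / im ∂_{k+1}, so:

  H_0: rank C_0 − rank ∂_1 = 7 − 6 = 1, and the invariant factors of ∂_1 are all 1, so H_0 ≅ Z.
  H_1: rank ker ∂_1 − rank ∂_2 = (18 − 6) − 12 = 0, and ∂_2 has invariant factor 2 > 1, so H_1 ≅ Z/2.
  H_2: rank ker ∂_2 − rank ∂_3 = (12 − 12) − 0 = 0, and there is no ∂_3, so H_2 ≅ 0.

H_0 ≅ Z,  H_1 ≅ Z/2,  H_2 = 0.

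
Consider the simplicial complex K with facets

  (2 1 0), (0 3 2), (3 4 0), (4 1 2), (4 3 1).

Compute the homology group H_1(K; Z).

H_1 ≅ Z.

Order the vertices as 0 < 1 < 2 < 3 < 4. Listing each simplex with vertices in this order, K has dimension 2 with simplices:

  0-simplices (5): [0], [1], [2], [3], [4]
  1-simplices (10): [0,1], [0,2], [0,3], [0,4], [1,2], [1,3], [1,4], [2,3], [2,4], [3,4]
  2-simplices (5): [0,1,2], [0,2,3], [0,3,4], [1,2,4], [1,3,4]

so the chain groups are C_0 ≅ Z^5, C_1 ≅ Z^10, C_2 ≅ Z^5.

The boundary map ∂_1: C_1 → C_0 maps an edge to its endpoints' difference, ∂[p,q] = q − p.
This gives a 5×10 integer matrix of rank 4; reducing to Smith normal form yields diagonal entries (1,1,1,1).

Boundary ∂_2: C_2 → C_1 sends each 2-simplex [p,q,r] to [q,r] − [p,r] + [p,q]. For instance
  ∂[1,3,4] = [3,4] − [1,4] + [1,3],
  ∂[0,3,4] = [3,4] − [0,4] + [0,3].
The resulting 10×5 matrix has rank 5, and its Smith normal form has invariant factors (1,1,1,1,1).

Reading off H_k = ker ∂_k / im ∂_{k+1}:

  H_1: rank ker ∂_1 − rank ∂_2 = (10 − 4) − 5 = 1, and the invariant factors of ∂_2 are all 1, so H_1 = Z.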